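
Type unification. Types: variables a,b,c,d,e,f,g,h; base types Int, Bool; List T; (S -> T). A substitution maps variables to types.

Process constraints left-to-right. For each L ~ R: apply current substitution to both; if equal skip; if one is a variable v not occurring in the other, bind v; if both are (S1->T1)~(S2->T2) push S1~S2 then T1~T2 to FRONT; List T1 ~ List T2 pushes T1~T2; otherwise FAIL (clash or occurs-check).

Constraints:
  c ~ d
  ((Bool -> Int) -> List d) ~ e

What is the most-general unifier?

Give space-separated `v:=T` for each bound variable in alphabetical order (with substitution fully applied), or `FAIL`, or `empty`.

step 1: unify c ~ d  [subst: {-} | 1 pending]
  bind c := d
step 2: unify ((Bool -> Int) -> List d) ~ e  [subst: {c:=d} | 0 pending]
  bind e := ((Bool -> Int) -> List d)

Answer: c:=d e:=((Bool -> Int) -> List d)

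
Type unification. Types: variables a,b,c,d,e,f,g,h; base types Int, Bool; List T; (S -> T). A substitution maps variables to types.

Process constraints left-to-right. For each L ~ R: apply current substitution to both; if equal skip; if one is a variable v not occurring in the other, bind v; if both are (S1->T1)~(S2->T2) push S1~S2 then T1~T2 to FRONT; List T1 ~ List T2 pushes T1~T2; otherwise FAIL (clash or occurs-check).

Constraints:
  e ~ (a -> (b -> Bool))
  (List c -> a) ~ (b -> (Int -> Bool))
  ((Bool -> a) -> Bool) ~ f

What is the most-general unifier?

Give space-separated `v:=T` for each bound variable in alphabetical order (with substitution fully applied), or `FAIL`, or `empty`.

Answer: a:=(Int -> Bool) b:=List c e:=((Int -> Bool) -> (List c -> Bool)) f:=((Bool -> (Int -> Bool)) -> Bool)

Derivation:
step 1: unify e ~ (a -> (b -> Bool))  [subst: {-} | 2 pending]
  bind e := (a -> (b -> Bool))
step 2: unify (List c -> a) ~ (b -> (Int -> Bool))  [subst: {e:=(a -> (b -> Bool))} | 1 pending]
  -> decompose arrow: push List c~b, a~(Int -> Bool)
step 3: unify List c ~ b  [subst: {e:=(a -> (b -> Bool))} | 2 pending]
  bind b := List c
step 4: unify a ~ (Int -> Bool)  [subst: {e:=(a -> (b -> Bool)), b:=List c} | 1 pending]
  bind a := (Int -> Bool)
step 5: unify ((Bool -> (Int -> Bool)) -> Bool) ~ f  [subst: {e:=(a -> (b -> Bool)), b:=List c, a:=(Int -> Bool)} | 0 pending]
  bind f := ((Bool -> (Int -> Bool)) -> Bool)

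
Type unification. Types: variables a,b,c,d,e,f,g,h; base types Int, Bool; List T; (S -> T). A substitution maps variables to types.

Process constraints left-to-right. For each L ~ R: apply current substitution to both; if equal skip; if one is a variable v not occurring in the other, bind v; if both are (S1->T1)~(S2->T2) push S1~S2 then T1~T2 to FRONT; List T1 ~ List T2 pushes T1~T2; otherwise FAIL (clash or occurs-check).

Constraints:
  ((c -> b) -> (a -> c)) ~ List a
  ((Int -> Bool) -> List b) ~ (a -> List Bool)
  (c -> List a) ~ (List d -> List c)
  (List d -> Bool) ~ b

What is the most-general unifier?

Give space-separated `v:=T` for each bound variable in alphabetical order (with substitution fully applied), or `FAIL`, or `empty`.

Answer: FAIL

Derivation:
step 1: unify ((c -> b) -> (a -> c)) ~ List a  [subst: {-} | 3 pending]
  clash: ((c -> b) -> (a -> c)) vs List a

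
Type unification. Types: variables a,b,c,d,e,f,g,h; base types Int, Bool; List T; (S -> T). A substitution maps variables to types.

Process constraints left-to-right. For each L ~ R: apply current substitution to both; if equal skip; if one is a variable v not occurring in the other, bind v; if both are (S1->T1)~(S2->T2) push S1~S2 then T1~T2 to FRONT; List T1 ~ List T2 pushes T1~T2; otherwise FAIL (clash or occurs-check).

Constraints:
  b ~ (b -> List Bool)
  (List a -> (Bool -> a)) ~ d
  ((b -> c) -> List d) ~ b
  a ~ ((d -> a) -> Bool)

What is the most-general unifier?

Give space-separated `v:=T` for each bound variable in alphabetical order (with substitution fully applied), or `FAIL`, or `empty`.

step 1: unify b ~ (b -> List Bool)  [subst: {-} | 3 pending]
  occurs-check fail: b in (b -> List Bool)

Answer: FAIL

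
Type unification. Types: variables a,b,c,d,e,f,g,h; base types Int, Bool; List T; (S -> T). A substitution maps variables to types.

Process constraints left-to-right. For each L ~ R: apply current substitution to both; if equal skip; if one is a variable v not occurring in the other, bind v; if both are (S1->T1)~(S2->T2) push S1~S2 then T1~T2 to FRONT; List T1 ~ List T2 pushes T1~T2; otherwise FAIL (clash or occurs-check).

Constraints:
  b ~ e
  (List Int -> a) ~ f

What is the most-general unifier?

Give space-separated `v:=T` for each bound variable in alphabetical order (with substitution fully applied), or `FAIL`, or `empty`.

Answer: b:=e f:=(List Int -> a)

Derivation:
step 1: unify b ~ e  [subst: {-} | 1 pending]
  bind b := e
step 2: unify (List Int -> a) ~ f  [subst: {b:=e} | 0 pending]
  bind f := (List Int -> a)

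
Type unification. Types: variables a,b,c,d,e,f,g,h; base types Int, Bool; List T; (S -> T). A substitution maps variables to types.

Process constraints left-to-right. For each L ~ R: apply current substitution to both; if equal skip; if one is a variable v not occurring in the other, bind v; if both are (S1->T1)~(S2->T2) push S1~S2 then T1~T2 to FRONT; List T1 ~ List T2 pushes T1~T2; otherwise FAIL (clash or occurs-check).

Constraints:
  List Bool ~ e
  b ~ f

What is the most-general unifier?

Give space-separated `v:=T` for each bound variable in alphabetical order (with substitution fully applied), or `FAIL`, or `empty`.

step 1: unify List Bool ~ e  [subst: {-} | 1 pending]
  bind e := List Bool
step 2: unify b ~ f  [subst: {e:=List Bool} | 0 pending]
  bind b := f

Answer: b:=f e:=List Bool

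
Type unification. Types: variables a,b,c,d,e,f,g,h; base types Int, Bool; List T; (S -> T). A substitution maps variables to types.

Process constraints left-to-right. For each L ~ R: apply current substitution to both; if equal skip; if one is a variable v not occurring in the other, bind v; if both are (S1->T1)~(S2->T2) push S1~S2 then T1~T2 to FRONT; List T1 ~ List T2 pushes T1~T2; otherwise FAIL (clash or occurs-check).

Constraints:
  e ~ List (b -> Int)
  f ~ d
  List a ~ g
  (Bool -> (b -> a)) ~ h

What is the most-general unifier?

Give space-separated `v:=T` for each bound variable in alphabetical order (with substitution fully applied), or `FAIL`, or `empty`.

step 1: unify e ~ List (b -> Int)  [subst: {-} | 3 pending]
  bind e := List (b -> Int)
step 2: unify f ~ d  [subst: {e:=List (b -> Int)} | 2 pending]
  bind f := d
step 3: unify List a ~ g  [subst: {e:=List (b -> Int), f:=d} | 1 pending]
  bind g := List a
step 4: unify (Bool -> (b -> a)) ~ h  [subst: {e:=List (b -> Int), f:=d, g:=List a} | 0 pending]
  bind h := (Bool -> (b -> a))

Answer: e:=List (b -> Int) f:=d g:=List a h:=(Bool -> (b -> a))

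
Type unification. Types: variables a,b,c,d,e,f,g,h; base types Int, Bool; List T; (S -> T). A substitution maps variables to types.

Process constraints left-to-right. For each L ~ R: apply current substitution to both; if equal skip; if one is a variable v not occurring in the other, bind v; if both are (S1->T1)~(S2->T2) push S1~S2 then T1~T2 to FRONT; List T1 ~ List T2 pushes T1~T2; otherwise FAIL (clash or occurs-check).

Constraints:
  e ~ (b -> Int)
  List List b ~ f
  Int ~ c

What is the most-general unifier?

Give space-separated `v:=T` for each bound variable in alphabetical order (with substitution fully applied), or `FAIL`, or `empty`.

step 1: unify e ~ (b -> Int)  [subst: {-} | 2 pending]
  bind e := (b -> Int)
step 2: unify List List b ~ f  [subst: {e:=(b -> Int)} | 1 pending]
  bind f := List List b
step 3: unify Int ~ c  [subst: {e:=(b -> Int), f:=List List b} | 0 pending]
  bind c := Int

Answer: c:=Int e:=(b -> Int) f:=List List b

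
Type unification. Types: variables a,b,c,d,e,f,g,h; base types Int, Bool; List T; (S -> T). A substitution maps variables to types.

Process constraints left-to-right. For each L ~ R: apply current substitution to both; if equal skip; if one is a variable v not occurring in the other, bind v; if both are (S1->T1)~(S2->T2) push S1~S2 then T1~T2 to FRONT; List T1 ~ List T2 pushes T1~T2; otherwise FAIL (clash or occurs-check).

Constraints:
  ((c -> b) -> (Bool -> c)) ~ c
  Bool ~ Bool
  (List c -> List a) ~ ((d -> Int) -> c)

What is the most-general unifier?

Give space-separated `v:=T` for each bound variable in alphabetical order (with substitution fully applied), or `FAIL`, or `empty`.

Answer: FAIL

Derivation:
step 1: unify ((c -> b) -> (Bool -> c)) ~ c  [subst: {-} | 2 pending]
  occurs-check fail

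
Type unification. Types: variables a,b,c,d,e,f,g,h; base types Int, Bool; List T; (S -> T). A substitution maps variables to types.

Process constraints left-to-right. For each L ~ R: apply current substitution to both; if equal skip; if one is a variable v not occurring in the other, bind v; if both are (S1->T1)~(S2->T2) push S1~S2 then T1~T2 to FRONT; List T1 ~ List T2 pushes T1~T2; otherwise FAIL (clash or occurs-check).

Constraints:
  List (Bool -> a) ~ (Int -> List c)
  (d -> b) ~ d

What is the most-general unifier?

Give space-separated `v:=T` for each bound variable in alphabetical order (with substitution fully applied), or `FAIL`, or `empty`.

Answer: FAIL

Derivation:
step 1: unify List (Bool -> a) ~ (Int -> List c)  [subst: {-} | 1 pending]
  clash: List (Bool -> a) vs (Int -> List c)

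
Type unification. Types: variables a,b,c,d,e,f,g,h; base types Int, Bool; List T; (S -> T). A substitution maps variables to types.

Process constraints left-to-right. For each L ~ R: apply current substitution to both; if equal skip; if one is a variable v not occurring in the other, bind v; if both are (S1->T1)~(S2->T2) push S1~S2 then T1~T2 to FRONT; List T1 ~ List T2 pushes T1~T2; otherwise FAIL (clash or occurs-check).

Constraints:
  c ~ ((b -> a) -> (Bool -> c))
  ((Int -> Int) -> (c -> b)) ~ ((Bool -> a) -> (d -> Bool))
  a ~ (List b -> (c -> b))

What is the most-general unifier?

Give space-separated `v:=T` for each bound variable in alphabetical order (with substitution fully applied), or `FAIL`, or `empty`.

step 1: unify c ~ ((b -> a) -> (Bool -> c))  [subst: {-} | 2 pending]
  occurs-check fail: c in ((b -> a) -> (Bool -> c))

Answer: FAIL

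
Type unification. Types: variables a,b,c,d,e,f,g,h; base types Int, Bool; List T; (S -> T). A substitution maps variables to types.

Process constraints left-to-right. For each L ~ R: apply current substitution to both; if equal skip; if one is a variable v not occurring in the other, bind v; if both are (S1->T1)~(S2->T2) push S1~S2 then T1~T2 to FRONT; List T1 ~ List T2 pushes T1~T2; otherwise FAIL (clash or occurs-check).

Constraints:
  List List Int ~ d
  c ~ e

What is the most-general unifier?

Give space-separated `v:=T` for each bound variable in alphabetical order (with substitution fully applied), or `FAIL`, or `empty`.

Answer: c:=e d:=List List Int

Derivation:
step 1: unify List List Int ~ d  [subst: {-} | 1 pending]
  bind d := List List Int
step 2: unify c ~ e  [subst: {d:=List List Int} | 0 pending]
  bind c := e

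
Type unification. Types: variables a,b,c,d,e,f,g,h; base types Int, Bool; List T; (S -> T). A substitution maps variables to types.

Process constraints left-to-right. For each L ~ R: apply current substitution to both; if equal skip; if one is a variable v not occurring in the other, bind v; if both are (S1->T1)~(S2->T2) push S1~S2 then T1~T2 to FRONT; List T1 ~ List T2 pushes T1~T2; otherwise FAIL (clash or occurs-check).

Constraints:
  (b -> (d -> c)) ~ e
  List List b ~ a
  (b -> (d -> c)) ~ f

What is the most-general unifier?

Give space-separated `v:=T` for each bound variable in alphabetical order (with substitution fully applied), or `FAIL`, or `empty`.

step 1: unify (b -> (d -> c)) ~ e  [subst: {-} | 2 pending]
  bind e := (b -> (d -> c))
step 2: unify List List b ~ a  [subst: {e:=(b -> (d -> c))} | 1 pending]
  bind a := List List b
step 3: unify (b -> (d -> c)) ~ f  [subst: {e:=(b -> (d -> c)), a:=List List b} | 0 pending]
  bind f := (b -> (d -> c))

Answer: a:=List List b e:=(b -> (d -> c)) f:=(b -> (d -> c))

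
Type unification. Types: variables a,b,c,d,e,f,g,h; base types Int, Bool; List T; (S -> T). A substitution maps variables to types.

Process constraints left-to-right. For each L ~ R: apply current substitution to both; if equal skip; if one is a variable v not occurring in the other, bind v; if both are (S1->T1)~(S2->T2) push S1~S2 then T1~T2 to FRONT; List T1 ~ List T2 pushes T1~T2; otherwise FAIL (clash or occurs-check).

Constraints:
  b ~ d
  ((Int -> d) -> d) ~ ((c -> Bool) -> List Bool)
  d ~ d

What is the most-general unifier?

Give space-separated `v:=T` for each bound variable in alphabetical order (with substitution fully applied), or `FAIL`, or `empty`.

Answer: FAIL

Derivation:
step 1: unify b ~ d  [subst: {-} | 2 pending]
  bind b := d
step 2: unify ((Int -> d) -> d) ~ ((c -> Bool) -> List Bool)  [subst: {b:=d} | 1 pending]
  -> decompose arrow: push (Int -> d)~(c -> Bool), d~List Bool
step 3: unify (Int -> d) ~ (c -> Bool)  [subst: {b:=d} | 2 pending]
  -> decompose arrow: push Int~c, d~Bool
step 4: unify Int ~ c  [subst: {b:=d} | 3 pending]
  bind c := Int
step 5: unify d ~ Bool  [subst: {b:=d, c:=Int} | 2 pending]
  bind d := Bool
step 6: unify Bool ~ List Bool  [subst: {b:=d, c:=Int, d:=Bool} | 1 pending]
  clash: Bool vs List Bool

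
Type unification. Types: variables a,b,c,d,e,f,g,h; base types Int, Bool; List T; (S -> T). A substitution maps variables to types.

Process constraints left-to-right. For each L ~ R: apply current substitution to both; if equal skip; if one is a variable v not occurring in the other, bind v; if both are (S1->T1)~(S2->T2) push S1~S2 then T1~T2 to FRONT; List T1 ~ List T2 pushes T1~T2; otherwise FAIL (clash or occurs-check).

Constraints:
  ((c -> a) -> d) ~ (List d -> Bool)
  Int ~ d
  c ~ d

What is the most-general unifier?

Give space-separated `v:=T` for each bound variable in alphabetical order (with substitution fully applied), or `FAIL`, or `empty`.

Answer: FAIL

Derivation:
step 1: unify ((c -> a) -> d) ~ (List d -> Bool)  [subst: {-} | 2 pending]
  -> decompose arrow: push (c -> a)~List d, d~Bool
step 2: unify (c -> a) ~ List d  [subst: {-} | 3 pending]
  clash: (c -> a) vs List d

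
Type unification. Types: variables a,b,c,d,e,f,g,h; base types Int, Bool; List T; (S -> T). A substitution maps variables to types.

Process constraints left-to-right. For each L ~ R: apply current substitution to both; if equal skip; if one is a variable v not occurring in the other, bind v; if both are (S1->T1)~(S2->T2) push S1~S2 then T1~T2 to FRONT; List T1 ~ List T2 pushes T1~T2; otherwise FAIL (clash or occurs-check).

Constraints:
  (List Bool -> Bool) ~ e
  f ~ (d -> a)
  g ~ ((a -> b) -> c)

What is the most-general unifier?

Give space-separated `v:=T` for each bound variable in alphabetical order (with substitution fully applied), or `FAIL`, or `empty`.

step 1: unify (List Bool -> Bool) ~ e  [subst: {-} | 2 pending]
  bind e := (List Bool -> Bool)
step 2: unify f ~ (d -> a)  [subst: {e:=(List Bool -> Bool)} | 1 pending]
  bind f := (d -> a)
step 3: unify g ~ ((a -> b) -> c)  [subst: {e:=(List Bool -> Bool), f:=(d -> a)} | 0 pending]
  bind g := ((a -> b) -> c)

Answer: e:=(List Bool -> Bool) f:=(d -> a) g:=((a -> b) -> c)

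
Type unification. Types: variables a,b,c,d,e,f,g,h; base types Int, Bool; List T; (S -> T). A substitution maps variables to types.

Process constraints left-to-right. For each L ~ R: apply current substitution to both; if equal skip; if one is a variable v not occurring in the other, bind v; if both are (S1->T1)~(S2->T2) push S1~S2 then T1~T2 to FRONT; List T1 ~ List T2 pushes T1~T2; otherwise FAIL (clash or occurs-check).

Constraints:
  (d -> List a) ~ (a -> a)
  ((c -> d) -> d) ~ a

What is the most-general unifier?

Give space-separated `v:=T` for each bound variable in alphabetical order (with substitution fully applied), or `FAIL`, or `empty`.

Answer: FAIL

Derivation:
step 1: unify (d -> List a) ~ (a -> a)  [subst: {-} | 1 pending]
  -> decompose arrow: push d~a, List a~a
step 2: unify d ~ a  [subst: {-} | 2 pending]
  bind d := a
step 3: unify List a ~ a  [subst: {d:=a} | 1 pending]
  occurs-check fail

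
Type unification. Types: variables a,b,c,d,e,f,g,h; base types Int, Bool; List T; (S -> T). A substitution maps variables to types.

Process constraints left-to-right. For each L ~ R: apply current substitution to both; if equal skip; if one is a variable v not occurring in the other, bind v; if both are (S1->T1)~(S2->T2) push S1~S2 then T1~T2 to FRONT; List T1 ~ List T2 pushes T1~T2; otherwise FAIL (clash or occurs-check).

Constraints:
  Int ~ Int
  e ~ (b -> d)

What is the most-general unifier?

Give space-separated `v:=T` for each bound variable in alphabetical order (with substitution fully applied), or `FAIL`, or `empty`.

step 1: unify Int ~ Int  [subst: {-} | 1 pending]
  -> identical, skip
step 2: unify e ~ (b -> d)  [subst: {-} | 0 pending]
  bind e := (b -> d)

Answer: e:=(b -> d)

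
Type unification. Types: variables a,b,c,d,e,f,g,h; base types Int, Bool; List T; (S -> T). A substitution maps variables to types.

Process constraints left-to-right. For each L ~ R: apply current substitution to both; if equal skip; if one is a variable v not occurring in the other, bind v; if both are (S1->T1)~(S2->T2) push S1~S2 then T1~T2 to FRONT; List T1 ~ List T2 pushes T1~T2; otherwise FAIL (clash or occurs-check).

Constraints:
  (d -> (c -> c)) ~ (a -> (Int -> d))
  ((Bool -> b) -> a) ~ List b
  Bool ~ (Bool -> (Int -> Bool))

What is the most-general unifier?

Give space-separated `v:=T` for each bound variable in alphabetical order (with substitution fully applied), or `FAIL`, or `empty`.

Answer: FAIL

Derivation:
step 1: unify (d -> (c -> c)) ~ (a -> (Int -> d))  [subst: {-} | 2 pending]
  -> decompose arrow: push d~a, (c -> c)~(Int -> d)
step 2: unify d ~ a  [subst: {-} | 3 pending]
  bind d := a
step 3: unify (c -> c) ~ (Int -> a)  [subst: {d:=a} | 2 pending]
  -> decompose arrow: push c~Int, c~a
step 4: unify c ~ Int  [subst: {d:=a} | 3 pending]
  bind c := Int
step 5: unify Int ~ a  [subst: {d:=a, c:=Int} | 2 pending]
  bind a := Int
step 6: unify ((Bool -> b) -> Int) ~ List b  [subst: {d:=a, c:=Int, a:=Int} | 1 pending]
  clash: ((Bool -> b) -> Int) vs List b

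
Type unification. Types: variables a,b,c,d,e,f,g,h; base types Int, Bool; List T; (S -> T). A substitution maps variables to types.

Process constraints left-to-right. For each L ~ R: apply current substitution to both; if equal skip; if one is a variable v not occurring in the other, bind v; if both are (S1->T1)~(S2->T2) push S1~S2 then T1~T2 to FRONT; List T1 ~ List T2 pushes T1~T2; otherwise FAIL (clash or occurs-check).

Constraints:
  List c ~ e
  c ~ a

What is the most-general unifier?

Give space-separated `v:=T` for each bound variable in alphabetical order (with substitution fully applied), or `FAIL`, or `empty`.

step 1: unify List c ~ e  [subst: {-} | 1 pending]
  bind e := List c
step 2: unify c ~ a  [subst: {e:=List c} | 0 pending]
  bind c := a

Answer: c:=a e:=List a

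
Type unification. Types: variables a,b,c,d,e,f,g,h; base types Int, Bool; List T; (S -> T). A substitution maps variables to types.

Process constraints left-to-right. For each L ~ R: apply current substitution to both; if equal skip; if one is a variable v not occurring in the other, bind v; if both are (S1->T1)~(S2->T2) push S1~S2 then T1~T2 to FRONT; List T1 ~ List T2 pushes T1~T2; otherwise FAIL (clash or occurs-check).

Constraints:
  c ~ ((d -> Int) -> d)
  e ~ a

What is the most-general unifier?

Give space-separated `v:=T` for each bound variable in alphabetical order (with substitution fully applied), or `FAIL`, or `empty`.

step 1: unify c ~ ((d -> Int) -> d)  [subst: {-} | 1 pending]
  bind c := ((d -> Int) -> d)
step 2: unify e ~ a  [subst: {c:=((d -> Int) -> d)} | 0 pending]
  bind e := a

Answer: c:=((d -> Int) -> d) e:=a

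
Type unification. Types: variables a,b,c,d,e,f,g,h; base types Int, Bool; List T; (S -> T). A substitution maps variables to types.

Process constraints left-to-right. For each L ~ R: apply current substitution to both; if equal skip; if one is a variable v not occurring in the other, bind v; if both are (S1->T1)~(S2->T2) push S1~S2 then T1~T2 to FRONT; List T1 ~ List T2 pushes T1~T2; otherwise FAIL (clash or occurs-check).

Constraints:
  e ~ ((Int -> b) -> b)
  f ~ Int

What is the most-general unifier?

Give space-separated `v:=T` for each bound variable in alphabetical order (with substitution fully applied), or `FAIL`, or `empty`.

Answer: e:=((Int -> b) -> b) f:=Int

Derivation:
step 1: unify e ~ ((Int -> b) -> b)  [subst: {-} | 1 pending]
  bind e := ((Int -> b) -> b)
step 2: unify f ~ Int  [subst: {e:=((Int -> b) -> b)} | 0 pending]
  bind f := Int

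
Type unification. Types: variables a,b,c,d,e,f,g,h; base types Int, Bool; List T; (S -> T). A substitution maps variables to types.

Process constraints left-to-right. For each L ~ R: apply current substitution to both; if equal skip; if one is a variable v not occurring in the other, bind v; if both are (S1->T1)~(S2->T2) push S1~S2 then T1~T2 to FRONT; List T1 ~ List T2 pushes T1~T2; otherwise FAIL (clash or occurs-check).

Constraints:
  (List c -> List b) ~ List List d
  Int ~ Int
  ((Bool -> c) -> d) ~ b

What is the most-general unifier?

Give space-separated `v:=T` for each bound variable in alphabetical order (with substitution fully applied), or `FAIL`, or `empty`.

Answer: FAIL

Derivation:
step 1: unify (List c -> List b) ~ List List d  [subst: {-} | 2 pending]
  clash: (List c -> List b) vs List List d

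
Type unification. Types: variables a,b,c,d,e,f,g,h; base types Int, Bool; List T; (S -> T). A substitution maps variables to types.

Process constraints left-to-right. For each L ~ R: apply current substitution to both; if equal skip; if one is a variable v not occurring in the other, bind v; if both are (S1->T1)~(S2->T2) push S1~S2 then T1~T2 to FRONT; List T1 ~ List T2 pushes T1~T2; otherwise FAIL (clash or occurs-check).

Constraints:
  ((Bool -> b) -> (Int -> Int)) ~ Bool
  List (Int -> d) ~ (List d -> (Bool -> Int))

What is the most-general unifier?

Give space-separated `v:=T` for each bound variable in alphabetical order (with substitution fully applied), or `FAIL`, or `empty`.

step 1: unify ((Bool -> b) -> (Int -> Int)) ~ Bool  [subst: {-} | 1 pending]
  clash: ((Bool -> b) -> (Int -> Int)) vs Bool

Answer: FAIL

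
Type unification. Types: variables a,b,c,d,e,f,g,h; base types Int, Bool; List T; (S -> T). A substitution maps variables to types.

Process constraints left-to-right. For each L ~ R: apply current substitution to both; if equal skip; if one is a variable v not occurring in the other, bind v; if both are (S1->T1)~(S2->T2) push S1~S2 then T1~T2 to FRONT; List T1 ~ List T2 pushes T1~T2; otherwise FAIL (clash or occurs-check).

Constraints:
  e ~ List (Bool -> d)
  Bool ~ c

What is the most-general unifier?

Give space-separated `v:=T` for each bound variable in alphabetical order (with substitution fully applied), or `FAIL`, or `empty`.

step 1: unify e ~ List (Bool -> d)  [subst: {-} | 1 pending]
  bind e := List (Bool -> d)
step 2: unify Bool ~ c  [subst: {e:=List (Bool -> d)} | 0 pending]
  bind c := Bool

Answer: c:=Bool e:=List (Bool -> d)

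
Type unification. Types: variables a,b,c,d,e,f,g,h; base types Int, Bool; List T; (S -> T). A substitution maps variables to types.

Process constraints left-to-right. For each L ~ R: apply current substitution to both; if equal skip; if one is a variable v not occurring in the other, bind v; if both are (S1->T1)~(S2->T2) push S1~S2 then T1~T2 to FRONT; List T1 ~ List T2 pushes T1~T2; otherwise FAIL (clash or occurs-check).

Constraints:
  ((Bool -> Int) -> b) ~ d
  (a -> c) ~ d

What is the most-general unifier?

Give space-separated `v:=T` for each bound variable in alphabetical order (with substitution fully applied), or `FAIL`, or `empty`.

step 1: unify ((Bool -> Int) -> b) ~ d  [subst: {-} | 1 pending]
  bind d := ((Bool -> Int) -> b)
step 2: unify (a -> c) ~ ((Bool -> Int) -> b)  [subst: {d:=((Bool -> Int) -> b)} | 0 pending]
  -> decompose arrow: push a~(Bool -> Int), c~b
step 3: unify a ~ (Bool -> Int)  [subst: {d:=((Bool -> Int) -> b)} | 1 pending]
  bind a := (Bool -> Int)
step 4: unify c ~ b  [subst: {d:=((Bool -> Int) -> b), a:=(Bool -> Int)} | 0 pending]
  bind c := b

Answer: a:=(Bool -> Int) c:=b d:=((Bool -> Int) -> b)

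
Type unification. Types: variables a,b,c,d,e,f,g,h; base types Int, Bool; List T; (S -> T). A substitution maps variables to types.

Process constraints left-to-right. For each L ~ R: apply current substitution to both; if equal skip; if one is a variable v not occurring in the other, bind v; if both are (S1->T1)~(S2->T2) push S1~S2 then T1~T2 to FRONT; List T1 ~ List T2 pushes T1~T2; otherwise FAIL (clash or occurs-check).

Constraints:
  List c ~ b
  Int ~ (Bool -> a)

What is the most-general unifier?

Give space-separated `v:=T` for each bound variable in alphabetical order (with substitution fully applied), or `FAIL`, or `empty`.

Answer: FAIL

Derivation:
step 1: unify List c ~ b  [subst: {-} | 1 pending]
  bind b := List c
step 2: unify Int ~ (Bool -> a)  [subst: {b:=List c} | 0 pending]
  clash: Int vs (Bool -> a)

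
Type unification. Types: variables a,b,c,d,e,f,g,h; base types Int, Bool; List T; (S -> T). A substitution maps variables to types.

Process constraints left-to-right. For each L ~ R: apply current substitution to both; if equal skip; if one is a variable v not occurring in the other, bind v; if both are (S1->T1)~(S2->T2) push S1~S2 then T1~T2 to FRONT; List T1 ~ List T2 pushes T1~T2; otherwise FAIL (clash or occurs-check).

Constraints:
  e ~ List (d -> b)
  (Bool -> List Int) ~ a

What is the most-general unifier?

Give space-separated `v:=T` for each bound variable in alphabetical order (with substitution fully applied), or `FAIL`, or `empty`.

step 1: unify e ~ List (d -> b)  [subst: {-} | 1 pending]
  bind e := List (d -> b)
step 2: unify (Bool -> List Int) ~ a  [subst: {e:=List (d -> b)} | 0 pending]
  bind a := (Bool -> List Int)

Answer: a:=(Bool -> List Int) e:=List (d -> b)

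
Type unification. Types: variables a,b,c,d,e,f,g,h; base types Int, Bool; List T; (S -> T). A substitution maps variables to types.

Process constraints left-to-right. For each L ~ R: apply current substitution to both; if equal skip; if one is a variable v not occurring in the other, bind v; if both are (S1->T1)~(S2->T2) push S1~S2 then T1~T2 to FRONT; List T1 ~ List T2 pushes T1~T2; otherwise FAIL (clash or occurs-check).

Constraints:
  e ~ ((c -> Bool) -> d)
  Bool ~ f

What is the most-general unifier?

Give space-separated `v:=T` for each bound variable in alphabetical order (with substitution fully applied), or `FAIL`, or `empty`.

Answer: e:=((c -> Bool) -> d) f:=Bool

Derivation:
step 1: unify e ~ ((c -> Bool) -> d)  [subst: {-} | 1 pending]
  bind e := ((c -> Bool) -> d)
step 2: unify Bool ~ f  [subst: {e:=((c -> Bool) -> d)} | 0 pending]
  bind f := Bool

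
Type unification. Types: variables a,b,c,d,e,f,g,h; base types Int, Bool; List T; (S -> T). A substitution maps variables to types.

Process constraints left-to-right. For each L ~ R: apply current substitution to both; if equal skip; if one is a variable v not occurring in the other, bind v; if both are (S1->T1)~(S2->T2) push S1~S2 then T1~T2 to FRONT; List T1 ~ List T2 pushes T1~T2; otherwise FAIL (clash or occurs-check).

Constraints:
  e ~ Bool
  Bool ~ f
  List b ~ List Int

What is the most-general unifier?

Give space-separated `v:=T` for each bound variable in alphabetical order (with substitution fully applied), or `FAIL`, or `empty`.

step 1: unify e ~ Bool  [subst: {-} | 2 pending]
  bind e := Bool
step 2: unify Bool ~ f  [subst: {e:=Bool} | 1 pending]
  bind f := Bool
step 3: unify List b ~ List Int  [subst: {e:=Bool, f:=Bool} | 0 pending]
  -> decompose List: push b~Int
step 4: unify b ~ Int  [subst: {e:=Bool, f:=Bool} | 0 pending]
  bind b := Int

Answer: b:=Int e:=Bool f:=Bool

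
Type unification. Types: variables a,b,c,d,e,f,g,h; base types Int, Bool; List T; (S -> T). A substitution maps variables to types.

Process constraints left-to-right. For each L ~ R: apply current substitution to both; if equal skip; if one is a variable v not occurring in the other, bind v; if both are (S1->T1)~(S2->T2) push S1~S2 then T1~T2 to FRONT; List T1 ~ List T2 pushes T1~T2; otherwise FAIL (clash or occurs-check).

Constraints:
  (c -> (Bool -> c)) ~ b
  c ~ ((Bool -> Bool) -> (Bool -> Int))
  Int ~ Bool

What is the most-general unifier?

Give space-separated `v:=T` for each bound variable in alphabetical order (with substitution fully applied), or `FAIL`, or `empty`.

Answer: FAIL

Derivation:
step 1: unify (c -> (Bool -> c)) ~ b  [subst: {-} | 2 pending]
  bind b := (c -> (Bool -> c))
step 2: unify c ~ ((Bool -> Bool) -> (Bool -> Int))  [subst: {b:=(c -> (Bool -> c))} | 1 pending]
  bind c := ((Bool -> Bool) -> (Bool -> Int))
step 3: unify Int ~ Bool  [subst: {b:=(c -> (Bool -> c)), c:=((Bool -> Bool) -> (Bool -> Int))} | 0 pending]
  clash: Int vs Bool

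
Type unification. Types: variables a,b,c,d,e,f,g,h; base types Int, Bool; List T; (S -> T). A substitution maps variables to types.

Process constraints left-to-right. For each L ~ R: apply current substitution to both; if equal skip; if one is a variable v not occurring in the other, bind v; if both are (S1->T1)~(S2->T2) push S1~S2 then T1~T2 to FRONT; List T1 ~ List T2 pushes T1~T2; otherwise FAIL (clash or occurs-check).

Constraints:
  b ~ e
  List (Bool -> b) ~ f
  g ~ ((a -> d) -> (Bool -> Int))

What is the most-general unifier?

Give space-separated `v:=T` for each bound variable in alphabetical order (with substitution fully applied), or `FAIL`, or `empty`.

step 1: unify b ~ e  [subst: {-} | 2 pending]
  bind b := e
step 2: unify List (Bool -> e) ~ f  [subst: {b:=e} | 1 pending]
  bind f := List (Bool -> e)
step 3: unify g ~ ((a -> d) -> (Bool -> Int))  [subst: {b:=e, f:=List (Bool -> e)} | 0 pending]
  bind g := ((a -> d) -> (Bool -> Int))

Answer: b:=e f:=List (Bool -> e) g:=((a -> d) -> (Bool -> Int))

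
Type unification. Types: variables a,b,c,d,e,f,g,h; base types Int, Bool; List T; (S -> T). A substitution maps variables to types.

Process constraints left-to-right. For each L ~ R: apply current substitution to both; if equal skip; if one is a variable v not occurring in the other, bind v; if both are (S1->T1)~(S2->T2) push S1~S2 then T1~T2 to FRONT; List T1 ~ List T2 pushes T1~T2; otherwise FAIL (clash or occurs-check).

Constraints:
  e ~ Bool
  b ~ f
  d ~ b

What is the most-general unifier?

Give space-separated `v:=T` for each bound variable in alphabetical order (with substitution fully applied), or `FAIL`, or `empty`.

Answer: b:=f d:=f e:=Bool

Derivation:
step 1: unify e ~ Bool  [subst: {-} | 2 pending]
  bind e := Bool
step 2: unify b ~ f  [subst: {e:=Bool} | 1 pending]
  bind b := f
step 3: unify d ~ f  [subst: {e:=Bool, b:=f} | 0 pending]
  bind d := f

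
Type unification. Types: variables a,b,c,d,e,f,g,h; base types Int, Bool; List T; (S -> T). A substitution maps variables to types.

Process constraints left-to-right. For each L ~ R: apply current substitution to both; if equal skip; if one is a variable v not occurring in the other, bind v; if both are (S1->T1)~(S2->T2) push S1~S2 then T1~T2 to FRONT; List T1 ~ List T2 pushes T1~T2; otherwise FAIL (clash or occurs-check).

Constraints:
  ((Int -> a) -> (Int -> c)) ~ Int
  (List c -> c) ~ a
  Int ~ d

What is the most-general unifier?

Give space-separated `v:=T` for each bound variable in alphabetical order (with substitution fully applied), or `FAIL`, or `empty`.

step 1: unify ((Int -> a) -> (Int -> c)) ~ Int  [subst: {-} | 2 pending]
  clash: ((Int -> a) -> (Int -> c)) vs Int

Answer: FAIL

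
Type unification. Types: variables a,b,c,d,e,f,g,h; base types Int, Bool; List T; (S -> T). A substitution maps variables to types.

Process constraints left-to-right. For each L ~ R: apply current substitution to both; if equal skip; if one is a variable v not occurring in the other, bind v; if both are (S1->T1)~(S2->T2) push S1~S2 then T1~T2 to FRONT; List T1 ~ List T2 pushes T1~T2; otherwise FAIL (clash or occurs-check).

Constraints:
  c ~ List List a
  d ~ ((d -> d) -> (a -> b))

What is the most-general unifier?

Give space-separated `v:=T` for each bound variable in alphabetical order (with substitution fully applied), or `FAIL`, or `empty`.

step 1: unify c ~ List List a  [subst: {-} | 1 pending]
  bind c := List List a
step 2: unify d ~ ((d -> d) -> (a -> b))  [subst: {c:=List List a} | 0 pending]
  occurs-check fail: d in ((d -> d) -> (a -> b))

Answer: FAIL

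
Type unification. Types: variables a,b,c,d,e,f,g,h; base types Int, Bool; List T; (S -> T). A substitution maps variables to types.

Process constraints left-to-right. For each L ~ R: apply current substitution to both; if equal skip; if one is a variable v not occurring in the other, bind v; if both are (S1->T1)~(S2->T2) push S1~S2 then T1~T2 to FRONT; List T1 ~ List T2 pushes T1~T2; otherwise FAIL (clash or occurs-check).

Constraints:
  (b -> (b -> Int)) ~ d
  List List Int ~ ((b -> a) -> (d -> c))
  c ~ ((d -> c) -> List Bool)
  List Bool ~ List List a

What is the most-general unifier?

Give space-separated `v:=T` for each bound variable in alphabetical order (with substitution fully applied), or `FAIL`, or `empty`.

Answer: FAIL

Derivation:
step 1: unify (b -> (b -> Int)) ~ d  [subst: {-} | 3 pending]
  bind d := (b -> (b -> Int))
step 2: unify List List Int ~ ((b -> a) -> ((b -> (b -> Int)) -> c))  [subst: {d:=(b -> (b -> Int))} | 2 pending]
  clash: List List Int vs ((b -> a) -> ((b -> (b -> Int)) -> c))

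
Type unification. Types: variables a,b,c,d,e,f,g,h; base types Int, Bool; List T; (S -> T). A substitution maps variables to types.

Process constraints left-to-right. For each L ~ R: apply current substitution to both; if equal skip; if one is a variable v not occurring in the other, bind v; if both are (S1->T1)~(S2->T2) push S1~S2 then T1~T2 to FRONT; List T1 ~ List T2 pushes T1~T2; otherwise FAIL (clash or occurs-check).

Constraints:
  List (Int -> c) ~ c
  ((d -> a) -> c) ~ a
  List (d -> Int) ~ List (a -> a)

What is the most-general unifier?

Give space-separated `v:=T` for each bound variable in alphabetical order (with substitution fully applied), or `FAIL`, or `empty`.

Answer: FAIL

Derivation:
step 1: unify List (Int -> c) ~ c  [subst: {-} | 2 pending]
  occurs-check fail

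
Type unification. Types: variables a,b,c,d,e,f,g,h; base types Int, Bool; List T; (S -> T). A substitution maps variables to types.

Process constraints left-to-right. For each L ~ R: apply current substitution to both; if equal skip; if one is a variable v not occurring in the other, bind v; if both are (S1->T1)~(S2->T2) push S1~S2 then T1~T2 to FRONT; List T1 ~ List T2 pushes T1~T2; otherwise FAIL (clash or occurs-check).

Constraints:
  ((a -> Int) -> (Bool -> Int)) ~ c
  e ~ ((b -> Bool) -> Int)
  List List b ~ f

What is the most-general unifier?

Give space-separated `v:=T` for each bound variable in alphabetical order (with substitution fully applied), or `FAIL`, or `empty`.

step 1: unify ((a -> Int) -> (Bool -> Int)) ~ c  [subst: {-} | 2 pending]
  bind c := ((a -> Int) -> (Bool -> Int))
step 2: unify e ~ ((b -> Bool) -> Int)  [subst: {c:=((a -> Int) -> (Bool -> Int))} | 1 pending]
  bind e := ((b -> Bool) -> Int)
step 3: unify List List b ~ f  [subst: {c:=((a -> Int) -> (Bool -> Int)), e:=((b -> Bool) -> Int)} | 0 pending]
  bind f := List List b

Answer: c:=((a -> Int) -> (Bool -> Int)) e:=((b -> Bool) -> Int) f:=List List b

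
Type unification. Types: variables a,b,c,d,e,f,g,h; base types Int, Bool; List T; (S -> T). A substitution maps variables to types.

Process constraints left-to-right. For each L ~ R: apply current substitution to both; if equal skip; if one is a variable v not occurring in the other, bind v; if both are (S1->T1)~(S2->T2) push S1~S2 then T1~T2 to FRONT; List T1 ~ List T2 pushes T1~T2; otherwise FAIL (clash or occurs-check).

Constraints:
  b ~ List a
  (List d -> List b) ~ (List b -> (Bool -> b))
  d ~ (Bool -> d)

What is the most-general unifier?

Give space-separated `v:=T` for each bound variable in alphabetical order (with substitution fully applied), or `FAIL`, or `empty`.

Answer: FAIL

Derivation:
step 1: unify b ~ List a  [subst: {-} | 2 pending]
  bind b := List a
step 2: unify (List d -> List List a) ~ (List List a -> (Bool -> List a))  [subst: {b:=List a} | 1 pending]
  -> decompose arrow: push List d~List List a, List List a~(Bool -> List a)
step 3: unify List d ~ List List a  [subst: {b:=List a} | 2 pending]
  -> decompose List: push d~List a
step 4: unify d ~ List a  [subst: {b:=List a} | 2 pending]
  bind d := List a
step 5: unify List List a ~ (Bool -> List a)  [subst: {b:=List a, d:=List a} | 1 pending]
  clash: List List a vs (Bool -> List a)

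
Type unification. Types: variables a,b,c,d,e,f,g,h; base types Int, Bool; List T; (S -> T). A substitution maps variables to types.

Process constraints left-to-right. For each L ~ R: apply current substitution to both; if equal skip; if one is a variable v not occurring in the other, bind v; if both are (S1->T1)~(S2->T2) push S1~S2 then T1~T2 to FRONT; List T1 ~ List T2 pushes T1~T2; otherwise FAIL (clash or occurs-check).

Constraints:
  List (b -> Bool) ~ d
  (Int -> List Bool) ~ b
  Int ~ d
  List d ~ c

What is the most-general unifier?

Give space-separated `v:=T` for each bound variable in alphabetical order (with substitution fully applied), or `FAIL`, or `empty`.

step 1: unify List (b -> Bool) ~ d  [subst: {-} | 3 pending]
  bind d := List (b -> Bool)
step 2: unify (Int -> List Bool) ~ b  [subst: {d:=List (b -> Bool)} | 2 pending]
  bind b := (Int -> List Bool)
step 3: unify Int ~ List ((Int -> List Bool) -> Bool)  [subst: {d:=List (b -> Bool), b:=(Int -> List Bool)} | 1 pending]
  clash: Int vs List ((Int -> List Bool) -> Bool)

Answer: FAIL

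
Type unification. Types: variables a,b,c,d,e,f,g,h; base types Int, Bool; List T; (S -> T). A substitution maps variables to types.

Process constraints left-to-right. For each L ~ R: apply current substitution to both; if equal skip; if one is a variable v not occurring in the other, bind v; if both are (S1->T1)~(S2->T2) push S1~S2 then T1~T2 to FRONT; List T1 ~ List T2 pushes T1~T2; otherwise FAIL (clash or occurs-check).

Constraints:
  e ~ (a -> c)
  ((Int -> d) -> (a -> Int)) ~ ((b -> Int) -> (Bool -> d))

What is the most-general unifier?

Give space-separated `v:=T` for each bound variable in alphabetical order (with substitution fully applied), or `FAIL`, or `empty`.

Answer: a:=Bool b:=Int d:=Int e:=(Bool -> c)

Derivation:
step 1: unify e ~ (a -> c)  [subst: {-} | 1 pending]
  bind e := (a -> c)
step 2: unify ((Int -> d) -> (a -> Int)) ~ ((b -> Int) -> (Bool -> d))  [subst: {e:=(a -> c)} | 0 pending]
  -> decompose arrow: push (Int -> d)~(b -> Int), (a -> Int)~(Bool -> d)
step 3: unify (Int -> d) ~ (b -> Int)  [subst: {e:=(a -> c)} | 1 pending]
  -> decompose arrow: push Int~b, d~Int
step 4: unify Int ~ b  [subst: {e:=(a -> c)} | 2 pending]
  bind b := Int
step 5: unify d ~ Int  [subst: {e:=(a -> c), b:=Int} | 1 pending]
  bind d := Int
step 6: unify (a -> Int) ~ (Bool -> Int)  [subst: {e:=(a -> c), b:=Int, d:=Int} | 0 pending]
  -> decompose arrow: push a~Bool, Int~Int
step 7: unify a ~ Bool  [subst: {e:=(a -> c), b:=Int, d:=Int} | 1 pending]
  bind a := Bool
step 8: unify Int ~ Int  [subst: {e:=(a -> c), b:=Int, d:=Int, a:=Bool} | 0 pending]
  -> identical, skip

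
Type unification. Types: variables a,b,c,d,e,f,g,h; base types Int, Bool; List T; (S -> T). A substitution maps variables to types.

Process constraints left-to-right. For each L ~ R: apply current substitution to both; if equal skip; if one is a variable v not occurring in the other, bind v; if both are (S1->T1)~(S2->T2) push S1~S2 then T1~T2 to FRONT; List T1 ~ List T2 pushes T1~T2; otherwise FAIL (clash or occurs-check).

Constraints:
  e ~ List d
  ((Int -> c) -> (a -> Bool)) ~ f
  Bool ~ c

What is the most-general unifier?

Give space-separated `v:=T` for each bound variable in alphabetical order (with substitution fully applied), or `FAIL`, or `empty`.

step 1: unify e ~ List d  [subst: {-} | 2 pending]
  bind e := List d
step 2: unify ((Int -> c) -> (a -> Bool)) ~ f  [subst: {e:=List d} | 1 pending]
  bind f := ((Int -> c) -> (a -> Bool))
step 3: unify Bool ~ c  [subst: {e:=List d, f:=((Int -> c) -> (a -> Bool))} | 0 pending]
  bind c := Bool

Answer: c:=Bool e:=List d f:=((Int -> Bool) -> (a -> Bool))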